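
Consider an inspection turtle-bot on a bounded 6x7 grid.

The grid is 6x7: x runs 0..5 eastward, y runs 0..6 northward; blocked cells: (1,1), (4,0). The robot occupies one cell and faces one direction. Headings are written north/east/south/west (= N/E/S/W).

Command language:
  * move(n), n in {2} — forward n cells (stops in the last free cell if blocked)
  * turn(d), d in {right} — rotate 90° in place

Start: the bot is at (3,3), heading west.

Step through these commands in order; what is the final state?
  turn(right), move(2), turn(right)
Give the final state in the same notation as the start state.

at (3,5), heading east

initial: at (3,3), heading west
1. turn(right) → at (3,3), heading north
2. move(2) → at (3,5), heading north
3. turn(right) → at (3,5), heading east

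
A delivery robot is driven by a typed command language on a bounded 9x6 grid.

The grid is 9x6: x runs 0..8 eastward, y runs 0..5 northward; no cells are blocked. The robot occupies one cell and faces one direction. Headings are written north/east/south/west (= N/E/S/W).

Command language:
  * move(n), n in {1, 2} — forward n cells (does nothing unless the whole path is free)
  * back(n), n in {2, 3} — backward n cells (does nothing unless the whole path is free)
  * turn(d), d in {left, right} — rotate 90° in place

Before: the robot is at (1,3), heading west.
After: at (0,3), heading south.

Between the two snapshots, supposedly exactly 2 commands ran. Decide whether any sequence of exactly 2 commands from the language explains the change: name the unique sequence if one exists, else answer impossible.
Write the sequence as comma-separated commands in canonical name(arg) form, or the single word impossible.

key: running turn(left) before move(1) would end elsewhere — order is forced
start: at (1,3), heading west
1. move(1) → at (0,3), heading west
2. turn(left) → at (0,3), heading south
no other 2-command option fits: unique.

move(1), turn(left)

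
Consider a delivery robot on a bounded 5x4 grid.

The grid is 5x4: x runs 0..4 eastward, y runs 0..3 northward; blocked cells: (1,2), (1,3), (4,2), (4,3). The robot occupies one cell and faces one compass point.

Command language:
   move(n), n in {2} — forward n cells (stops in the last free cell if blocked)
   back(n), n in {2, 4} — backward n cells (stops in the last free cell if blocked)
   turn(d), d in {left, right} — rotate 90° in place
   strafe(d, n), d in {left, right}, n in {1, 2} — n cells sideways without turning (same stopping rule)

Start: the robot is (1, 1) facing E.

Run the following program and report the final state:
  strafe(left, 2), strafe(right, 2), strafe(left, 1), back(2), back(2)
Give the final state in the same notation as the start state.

(0, 1) facing E

from: (1, 1) facing E
[1] after strafe(left, 2): (1, 1) facing E
[2] after strafe(right, 2): (1, 0) facing E
[3] after strafe(left, 1): (1, 1) facing E
[4] after back(2): (0, 1) facing E
[5] after back(2): (0, 1) facing E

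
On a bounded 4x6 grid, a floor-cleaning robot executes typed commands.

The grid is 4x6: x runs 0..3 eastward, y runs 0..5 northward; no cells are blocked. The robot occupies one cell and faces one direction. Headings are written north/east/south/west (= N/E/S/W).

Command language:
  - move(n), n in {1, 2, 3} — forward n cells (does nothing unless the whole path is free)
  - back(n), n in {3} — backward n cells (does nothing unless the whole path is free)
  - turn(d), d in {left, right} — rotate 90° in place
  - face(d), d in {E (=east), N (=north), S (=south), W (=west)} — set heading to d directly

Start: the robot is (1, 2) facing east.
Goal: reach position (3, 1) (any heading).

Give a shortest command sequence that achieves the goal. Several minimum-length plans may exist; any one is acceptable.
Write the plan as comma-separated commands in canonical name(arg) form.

move(2), turn(right), move(1)

initial: (1, 2) facing east
1. move(2) → (3, 2) facing east
2. turn(right) → (3, 2) facing south
3. move(1) → (3, 1) facing south
shorter routes all fall short; 3 is best.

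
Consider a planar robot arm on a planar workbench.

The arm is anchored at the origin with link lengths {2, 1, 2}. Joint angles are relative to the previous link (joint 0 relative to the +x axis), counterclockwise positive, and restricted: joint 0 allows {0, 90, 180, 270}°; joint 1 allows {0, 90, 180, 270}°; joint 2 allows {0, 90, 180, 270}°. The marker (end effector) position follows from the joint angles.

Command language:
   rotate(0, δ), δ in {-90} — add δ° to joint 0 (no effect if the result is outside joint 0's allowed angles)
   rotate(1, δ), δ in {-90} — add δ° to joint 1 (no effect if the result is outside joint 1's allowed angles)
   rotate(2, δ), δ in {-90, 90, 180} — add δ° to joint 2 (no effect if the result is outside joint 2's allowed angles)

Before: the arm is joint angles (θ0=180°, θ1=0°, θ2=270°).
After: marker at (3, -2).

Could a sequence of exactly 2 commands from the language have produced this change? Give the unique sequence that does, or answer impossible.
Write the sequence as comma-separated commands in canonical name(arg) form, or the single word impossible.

rotate(0, -90), rotate(0, -90)

t0: joint angles (θ0=180°, θ1=0°, θ2=270°)
1. rotate(0, -90) → joint angles (θ0=90°, θ1=0°, θ2=270°)
2. rotate(0, -90) → joint angles (θ0=0°, θ1=0°, θ2=270°)
no other 2-command option fits: unique.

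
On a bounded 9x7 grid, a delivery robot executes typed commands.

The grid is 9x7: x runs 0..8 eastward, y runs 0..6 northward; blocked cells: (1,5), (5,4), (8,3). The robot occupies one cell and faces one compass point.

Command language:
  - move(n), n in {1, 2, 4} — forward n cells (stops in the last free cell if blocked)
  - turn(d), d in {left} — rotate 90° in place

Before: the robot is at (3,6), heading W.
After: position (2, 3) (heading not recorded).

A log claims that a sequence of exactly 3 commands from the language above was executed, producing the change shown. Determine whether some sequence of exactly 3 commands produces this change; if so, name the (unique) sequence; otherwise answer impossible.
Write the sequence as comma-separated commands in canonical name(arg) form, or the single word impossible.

impossible

all 64 sequences checked — none match.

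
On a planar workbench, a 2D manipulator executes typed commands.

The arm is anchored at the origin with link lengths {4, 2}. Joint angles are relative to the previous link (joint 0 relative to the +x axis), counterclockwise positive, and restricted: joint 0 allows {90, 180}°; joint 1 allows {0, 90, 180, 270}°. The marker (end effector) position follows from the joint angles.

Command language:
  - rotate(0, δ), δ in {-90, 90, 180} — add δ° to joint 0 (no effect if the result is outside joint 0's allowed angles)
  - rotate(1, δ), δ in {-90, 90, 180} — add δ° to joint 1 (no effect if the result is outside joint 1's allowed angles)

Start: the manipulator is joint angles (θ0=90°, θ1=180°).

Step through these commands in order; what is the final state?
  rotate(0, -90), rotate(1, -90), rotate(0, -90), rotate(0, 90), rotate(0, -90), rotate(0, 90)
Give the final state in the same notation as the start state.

begin: joint angles (θ0=90°, θ1=180°)
1. rotate(0, -90) → joint angles (θ0=90°, θ1=180°)
2. rotate(1, -90) → joint angles (θ0=90°, θ1=90°)
3. rotate(0, -90) → joint angles (θ0=90°, θ1=90°)
4. rotate(0, 90) → joint angles (θ0=180°, θ1=90°)
5. rotate(0, -90) → joint angles (θ0=90°, θ1=90°)
6. rotate(0, 90) → joint angles (θ0=180°, θ1=90°)

joint angles (θ0=180°, θ1=90°)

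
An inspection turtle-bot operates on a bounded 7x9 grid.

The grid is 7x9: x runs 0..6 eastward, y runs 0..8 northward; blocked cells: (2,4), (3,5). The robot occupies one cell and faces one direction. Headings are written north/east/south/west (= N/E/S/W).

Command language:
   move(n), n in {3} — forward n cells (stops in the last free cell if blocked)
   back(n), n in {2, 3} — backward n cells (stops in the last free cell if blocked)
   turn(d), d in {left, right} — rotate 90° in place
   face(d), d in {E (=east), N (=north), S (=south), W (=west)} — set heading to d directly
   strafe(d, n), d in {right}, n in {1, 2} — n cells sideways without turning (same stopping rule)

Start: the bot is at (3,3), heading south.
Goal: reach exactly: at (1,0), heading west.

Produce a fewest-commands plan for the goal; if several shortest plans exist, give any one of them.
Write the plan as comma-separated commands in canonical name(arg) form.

from: at (3,3), heading south
step 1 (strafe(right, 2)): at (1,3), heading south
step 2 (move(3)): at (1,0), heading south
step 3 (turn(right)): at (1,0), heading west
minimal: 3 command(s), checked below 3.

strafe(right, 2), move(3), turn(right)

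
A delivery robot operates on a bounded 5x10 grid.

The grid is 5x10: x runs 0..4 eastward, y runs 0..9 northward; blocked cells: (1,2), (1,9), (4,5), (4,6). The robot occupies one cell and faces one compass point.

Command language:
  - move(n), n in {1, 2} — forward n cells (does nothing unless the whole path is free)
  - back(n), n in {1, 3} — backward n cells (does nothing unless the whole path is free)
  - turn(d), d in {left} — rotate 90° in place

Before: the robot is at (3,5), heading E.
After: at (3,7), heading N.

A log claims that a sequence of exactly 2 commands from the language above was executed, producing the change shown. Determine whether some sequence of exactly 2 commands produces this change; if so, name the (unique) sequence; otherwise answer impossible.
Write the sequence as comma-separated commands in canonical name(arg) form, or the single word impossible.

key: running move(2) before turn(left) would end elsewhere — order is forced
begin: at (3,5), heading E
t=1 turn(left) ⇒ at (3,5), heading N
t=2 move(2) ⇒ at (3,7), heading N
no rival 2-sequence matches.

turn(left), move(2)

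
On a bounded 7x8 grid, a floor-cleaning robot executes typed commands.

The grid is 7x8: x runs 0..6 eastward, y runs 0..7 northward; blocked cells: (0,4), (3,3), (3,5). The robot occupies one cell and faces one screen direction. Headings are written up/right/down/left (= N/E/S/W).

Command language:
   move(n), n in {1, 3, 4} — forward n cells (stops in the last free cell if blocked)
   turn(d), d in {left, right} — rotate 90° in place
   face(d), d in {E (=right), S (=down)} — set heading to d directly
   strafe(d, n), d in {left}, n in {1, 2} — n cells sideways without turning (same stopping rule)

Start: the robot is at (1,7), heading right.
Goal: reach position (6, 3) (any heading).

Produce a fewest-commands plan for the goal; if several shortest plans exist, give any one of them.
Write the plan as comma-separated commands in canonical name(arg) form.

move(3), turn(right), strafe(left, 2), move(4)

initial: at (1,7), heading right
[1] after move(3): at (4,7), heading right
[2] after turn(right): at (4,7), heading down
[3] after strafe(left, 2): at (6,7), heading down
[4] after move(4): at (6,3), heading down
nothing shorter than 4 reaches the goal.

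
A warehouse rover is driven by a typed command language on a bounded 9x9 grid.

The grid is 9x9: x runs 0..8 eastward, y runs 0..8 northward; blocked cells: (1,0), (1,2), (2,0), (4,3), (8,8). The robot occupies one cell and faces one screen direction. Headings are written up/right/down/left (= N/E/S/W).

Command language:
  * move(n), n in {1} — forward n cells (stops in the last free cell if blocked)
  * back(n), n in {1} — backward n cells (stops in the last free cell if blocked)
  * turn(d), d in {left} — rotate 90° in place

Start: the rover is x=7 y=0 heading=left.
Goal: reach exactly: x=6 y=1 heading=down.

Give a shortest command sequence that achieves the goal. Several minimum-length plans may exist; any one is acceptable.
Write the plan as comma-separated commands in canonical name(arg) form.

t0: x=7 y=0 heading=left
[1] after move(1): x=6 y=0 heading=left
[2] after turn(left): x=6 y=0 heading=down
[3] after back(1): x=6 y=1 heading=down
minimal: 3 command(s), checked below 3.

move(1), turn(left), back(1)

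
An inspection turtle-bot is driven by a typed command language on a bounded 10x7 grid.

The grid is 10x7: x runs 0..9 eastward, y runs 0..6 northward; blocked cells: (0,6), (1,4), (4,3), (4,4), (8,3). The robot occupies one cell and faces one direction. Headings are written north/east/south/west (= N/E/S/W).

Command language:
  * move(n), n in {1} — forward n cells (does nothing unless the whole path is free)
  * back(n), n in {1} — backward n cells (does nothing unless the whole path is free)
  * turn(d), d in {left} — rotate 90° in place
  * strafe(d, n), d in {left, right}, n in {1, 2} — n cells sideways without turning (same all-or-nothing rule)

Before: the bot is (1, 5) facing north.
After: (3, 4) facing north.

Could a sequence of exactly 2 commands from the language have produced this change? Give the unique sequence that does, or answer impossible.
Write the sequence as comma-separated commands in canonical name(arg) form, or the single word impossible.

strafe(right, 2), back(1)

key: still facing N at the end — nothing in the sequence rotates
start: (1, 5) facing north
1. strafe(right, 2) → (3, 5) facing north
2. back(1) → (3, 4) facing north
all 49 alternatives checked — unique.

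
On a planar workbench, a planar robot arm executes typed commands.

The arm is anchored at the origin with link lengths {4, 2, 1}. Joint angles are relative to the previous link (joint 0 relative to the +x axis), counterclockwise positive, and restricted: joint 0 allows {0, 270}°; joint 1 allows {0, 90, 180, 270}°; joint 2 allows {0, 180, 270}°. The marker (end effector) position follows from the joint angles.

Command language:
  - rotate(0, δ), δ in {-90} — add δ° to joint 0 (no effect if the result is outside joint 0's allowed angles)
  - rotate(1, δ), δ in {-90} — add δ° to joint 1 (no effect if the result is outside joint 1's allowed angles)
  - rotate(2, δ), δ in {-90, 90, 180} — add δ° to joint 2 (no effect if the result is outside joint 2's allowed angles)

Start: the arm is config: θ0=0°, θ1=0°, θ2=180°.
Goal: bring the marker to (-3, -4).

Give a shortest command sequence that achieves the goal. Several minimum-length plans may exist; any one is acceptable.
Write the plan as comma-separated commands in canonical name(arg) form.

rotate(2, 180), rotate(0, -90), rotate(1, -90)

begin: config: θ0=0°, θ1=0°, θ2=180°
t=1 rotate(2, 180) ⇒ config: θ0=0°, θ1=0°, θ2=0°
t=2 rotate(0, -90) ⇒ config: θ0=270°, θ1=0°, θ2=0°
t=3 rotate(1, -90) ⇒ config: θ0=270°, θ1=270°, θ2=0°
no 2-step plan works, so 3 is optimal.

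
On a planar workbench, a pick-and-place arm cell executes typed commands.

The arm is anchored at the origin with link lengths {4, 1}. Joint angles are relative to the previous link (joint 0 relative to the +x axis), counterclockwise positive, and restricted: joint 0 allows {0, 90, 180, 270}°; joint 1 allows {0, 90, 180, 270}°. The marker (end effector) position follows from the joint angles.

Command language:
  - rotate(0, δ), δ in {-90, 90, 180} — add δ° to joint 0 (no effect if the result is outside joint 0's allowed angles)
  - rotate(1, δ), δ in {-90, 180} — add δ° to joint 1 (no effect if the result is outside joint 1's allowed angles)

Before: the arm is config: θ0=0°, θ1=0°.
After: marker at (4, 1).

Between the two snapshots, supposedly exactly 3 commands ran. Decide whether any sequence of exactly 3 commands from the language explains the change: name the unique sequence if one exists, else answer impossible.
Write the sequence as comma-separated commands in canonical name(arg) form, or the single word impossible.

rotate(1, -90), rotate(1, -90), rotate(1, -90)

initial: config: θ0=0°, θ1=0°
1. rotate(1, -90) → config: θ0=0°, θ1=270°
2. rotate(1, -90) → config: θ0=0°, θ1=180°
3. rotate(1, -90) → config: θ0=0°, θ1=90°
no rival 3-sequence matches.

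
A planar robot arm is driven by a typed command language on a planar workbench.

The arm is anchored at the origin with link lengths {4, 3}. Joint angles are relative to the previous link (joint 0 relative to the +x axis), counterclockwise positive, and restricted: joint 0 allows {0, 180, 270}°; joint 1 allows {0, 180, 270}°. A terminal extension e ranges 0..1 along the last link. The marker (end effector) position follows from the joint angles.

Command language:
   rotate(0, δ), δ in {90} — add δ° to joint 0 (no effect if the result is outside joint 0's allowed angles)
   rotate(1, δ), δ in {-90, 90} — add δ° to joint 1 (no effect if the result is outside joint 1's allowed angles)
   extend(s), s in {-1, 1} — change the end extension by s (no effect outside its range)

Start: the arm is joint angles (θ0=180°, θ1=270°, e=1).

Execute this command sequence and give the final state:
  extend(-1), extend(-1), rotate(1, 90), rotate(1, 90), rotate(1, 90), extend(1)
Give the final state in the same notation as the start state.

initial: joint angles (θ0=180°, θ1=270°, e=1)
[1] after extend(-1): joint angles (θ0=180°, θ1=270°, e=0)
[2] after extend(-1): joint angles (θ0=180°, θ1=270°, e=0)
[3] after rotate(1, 90): joint angles (θ0=180°, θ1=0°, e=0)
[4] after rotate(1, 90): joint angles (θ0=180°, θ1=0°, e=0)
[5] after rotate(1, 90): joint angles (θ0=180°, θ1=0°, e=0)
[6] after extend(1): joint angles (θ0=180°, θ1=0°, e=1)

joint angles (θ0=180°, θ1=0°, e=1)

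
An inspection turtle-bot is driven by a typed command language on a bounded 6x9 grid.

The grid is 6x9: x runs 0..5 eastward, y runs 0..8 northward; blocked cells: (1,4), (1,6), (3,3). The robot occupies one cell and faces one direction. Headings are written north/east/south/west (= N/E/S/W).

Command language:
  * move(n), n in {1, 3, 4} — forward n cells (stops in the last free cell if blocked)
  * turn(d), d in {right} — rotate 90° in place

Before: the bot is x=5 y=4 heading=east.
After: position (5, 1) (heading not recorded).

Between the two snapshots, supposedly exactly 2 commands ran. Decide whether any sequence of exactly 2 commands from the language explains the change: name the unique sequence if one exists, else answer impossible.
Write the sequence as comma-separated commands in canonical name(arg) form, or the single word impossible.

key: order matters: swapping turn(right) and move(3) lands elsewhere
start: x=5 y=4 heading=east
t=1 turn(right) ⇒ x=5 y=4 heading=south
t=2 move(3) ⇒ x=5 y=1 heading=south
uniquely the one of 16 2-step routes that fits.

turn(right), move(3)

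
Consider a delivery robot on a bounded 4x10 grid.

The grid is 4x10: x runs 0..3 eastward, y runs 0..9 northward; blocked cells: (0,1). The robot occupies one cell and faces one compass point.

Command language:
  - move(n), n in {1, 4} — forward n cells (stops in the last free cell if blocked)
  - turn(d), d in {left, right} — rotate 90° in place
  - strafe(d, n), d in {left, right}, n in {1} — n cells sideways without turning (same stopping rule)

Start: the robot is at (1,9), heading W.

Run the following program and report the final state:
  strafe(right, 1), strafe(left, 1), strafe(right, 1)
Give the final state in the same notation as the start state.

at (1,9), heading W

from: at (1,9), heading W
[1] after strafe(right, 1): at (1,9), heading W
[2] after strafe(left, 1): at (1,8), heading W
[3] after strafe(right, 1): at (1,9), heading W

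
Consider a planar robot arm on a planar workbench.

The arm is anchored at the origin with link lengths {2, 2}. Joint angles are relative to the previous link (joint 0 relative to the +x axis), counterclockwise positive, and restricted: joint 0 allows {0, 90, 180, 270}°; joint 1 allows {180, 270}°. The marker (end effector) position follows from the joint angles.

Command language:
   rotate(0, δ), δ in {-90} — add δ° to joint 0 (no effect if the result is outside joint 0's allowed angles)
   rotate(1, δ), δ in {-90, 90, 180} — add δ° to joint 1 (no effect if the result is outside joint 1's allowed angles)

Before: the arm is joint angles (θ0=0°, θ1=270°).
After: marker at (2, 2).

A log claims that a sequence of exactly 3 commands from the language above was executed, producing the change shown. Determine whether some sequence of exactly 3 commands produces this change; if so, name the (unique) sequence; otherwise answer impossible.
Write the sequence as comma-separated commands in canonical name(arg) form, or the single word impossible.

rotate(0, -90), rotate(0, -90), rotate(0, -90)

start: joint angles (θ0=0°, θ1=270°)
t=1 rotate(0, -90) ⇒ joint angles (θ0=270°, θ1=270°)
t=2 rotate(0, -90) ⇒ joint angles (θ0=180°, θ1=270°)
t=3 rotate(0, -90) ⇒ joint angles (θ0=90°, θ1=270°)
uniquely the one of 64 3-step routes that fits.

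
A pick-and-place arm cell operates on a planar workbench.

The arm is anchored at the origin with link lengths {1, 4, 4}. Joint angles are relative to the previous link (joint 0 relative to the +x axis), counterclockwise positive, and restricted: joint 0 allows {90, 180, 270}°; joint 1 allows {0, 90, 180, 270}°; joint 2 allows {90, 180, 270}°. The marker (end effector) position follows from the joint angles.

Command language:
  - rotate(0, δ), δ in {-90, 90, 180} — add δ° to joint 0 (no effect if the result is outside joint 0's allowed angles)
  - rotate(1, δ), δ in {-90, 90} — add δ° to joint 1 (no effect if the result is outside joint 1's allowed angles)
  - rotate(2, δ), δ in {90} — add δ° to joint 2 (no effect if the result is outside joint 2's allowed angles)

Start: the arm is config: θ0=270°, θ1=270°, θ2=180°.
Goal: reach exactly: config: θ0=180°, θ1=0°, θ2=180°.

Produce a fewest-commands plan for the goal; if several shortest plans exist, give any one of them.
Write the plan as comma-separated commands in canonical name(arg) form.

rotate(1, 90), rotate(0, -90)

from: config: θ0=270°, θ1=270°, θ2=180°
t=1 rotate(1, 90) ⇒ config: θ0=270°, θ1=0°, θ2=180°
t=2 rotate(0, -90) ⇒ config: θ0=180°, θ1=0°, θ2=180°
shorter routes all fall short; 2 is best.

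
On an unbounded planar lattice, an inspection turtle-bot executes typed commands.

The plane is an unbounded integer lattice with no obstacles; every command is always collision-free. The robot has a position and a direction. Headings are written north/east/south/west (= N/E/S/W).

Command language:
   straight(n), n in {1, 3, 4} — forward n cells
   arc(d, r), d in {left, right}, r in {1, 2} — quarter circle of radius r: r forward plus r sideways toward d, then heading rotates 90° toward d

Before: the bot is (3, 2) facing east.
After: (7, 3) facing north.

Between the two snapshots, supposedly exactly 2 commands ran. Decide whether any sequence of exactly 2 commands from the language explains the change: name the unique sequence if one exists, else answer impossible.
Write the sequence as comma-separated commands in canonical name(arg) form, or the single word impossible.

straight(3), arc(left, 1)

key: running arc(left, 1) before straight(3) would end elsewhere — order is forced
start: (3, 2) facing east
step 1 (straight(3)): (6, 2) facing east
step 2 (arc(left, 1)): (7, 3) facing north
no other 2-command option fits: unique.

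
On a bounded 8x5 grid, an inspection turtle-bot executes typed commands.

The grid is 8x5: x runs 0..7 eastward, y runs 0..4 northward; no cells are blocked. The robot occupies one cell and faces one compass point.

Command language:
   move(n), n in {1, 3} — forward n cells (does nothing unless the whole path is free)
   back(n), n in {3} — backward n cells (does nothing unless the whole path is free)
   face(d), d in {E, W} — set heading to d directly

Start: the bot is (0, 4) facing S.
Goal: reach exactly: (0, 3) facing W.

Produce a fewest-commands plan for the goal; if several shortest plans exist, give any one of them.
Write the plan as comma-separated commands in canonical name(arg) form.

move(1), face(W)

begin: (0, 4) facing S
1. move(1) → (0, 3) facing S
2. face(W) → (0, 3) facing W
nothing shorter than 2 reaches the goal.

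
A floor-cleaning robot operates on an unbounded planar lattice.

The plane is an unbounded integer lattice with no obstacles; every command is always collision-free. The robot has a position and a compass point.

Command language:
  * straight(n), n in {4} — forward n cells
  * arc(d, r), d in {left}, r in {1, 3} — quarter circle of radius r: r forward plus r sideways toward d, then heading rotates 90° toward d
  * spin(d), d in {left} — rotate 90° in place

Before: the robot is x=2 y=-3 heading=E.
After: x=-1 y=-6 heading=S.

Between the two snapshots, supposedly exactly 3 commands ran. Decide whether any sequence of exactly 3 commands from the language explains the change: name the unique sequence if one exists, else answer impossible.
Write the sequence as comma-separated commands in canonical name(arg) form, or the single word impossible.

key: order matters: swapping spin(left) and arc(left, 3) lands elsewhere
from: x=2 y=-3 heading=E
t=1 spin(left) ⇒ x=2 y=-3 heading=N
t=2 spin(left) ⇒ x=2 y=-3 heading=W
t=3 arc(left, 3) ⇒ x=-1 y=-6 heading=S
no rival 3-sequence matches.

spin(left), spin(left), arc(left, 3)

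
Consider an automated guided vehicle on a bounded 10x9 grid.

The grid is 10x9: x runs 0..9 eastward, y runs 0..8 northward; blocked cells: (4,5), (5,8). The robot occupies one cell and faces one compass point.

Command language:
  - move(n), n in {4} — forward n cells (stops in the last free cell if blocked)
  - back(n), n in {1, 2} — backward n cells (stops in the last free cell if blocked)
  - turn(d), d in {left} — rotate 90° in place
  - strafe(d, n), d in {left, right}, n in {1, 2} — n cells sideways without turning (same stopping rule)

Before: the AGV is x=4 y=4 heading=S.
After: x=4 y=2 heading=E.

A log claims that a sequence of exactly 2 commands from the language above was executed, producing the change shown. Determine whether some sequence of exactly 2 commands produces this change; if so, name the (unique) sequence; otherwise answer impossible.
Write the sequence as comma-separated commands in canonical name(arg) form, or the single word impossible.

turn(left), strafe(right, 2)

key: position moved to (4,2) AND the heading swung to E — translation plus rotation needed
t0: x=4 y=4 heading=S
t=1 turn(left) ⇒ x=4 y=4 heading=E
t=2 strafe(right, 2) ⇒ x=4 y=2 heading=E
no rival 2-sequence matches.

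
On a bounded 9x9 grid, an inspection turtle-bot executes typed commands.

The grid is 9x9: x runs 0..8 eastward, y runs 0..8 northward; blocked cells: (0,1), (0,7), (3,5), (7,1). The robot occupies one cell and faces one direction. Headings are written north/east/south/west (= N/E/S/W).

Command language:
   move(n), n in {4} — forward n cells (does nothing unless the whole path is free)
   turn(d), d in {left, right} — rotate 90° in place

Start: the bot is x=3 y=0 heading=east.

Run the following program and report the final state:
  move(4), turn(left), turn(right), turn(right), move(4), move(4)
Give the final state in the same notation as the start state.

x=7 y=0 heading=south

initial: x=3 y=0 heading=east
step 1 (move(4)): x=7 y=0 heading=east
step 2 (turn(left)): x=7 y=0 heading=north
step 3 (turn(right)): x=7 y=0 heading=east
step 4 (turn(right)): x=7 y=0 heading=south
step 5 (move(4)): x=7 y=0 heading=south
step 6 (move(4)): x=7 y=0 heading=south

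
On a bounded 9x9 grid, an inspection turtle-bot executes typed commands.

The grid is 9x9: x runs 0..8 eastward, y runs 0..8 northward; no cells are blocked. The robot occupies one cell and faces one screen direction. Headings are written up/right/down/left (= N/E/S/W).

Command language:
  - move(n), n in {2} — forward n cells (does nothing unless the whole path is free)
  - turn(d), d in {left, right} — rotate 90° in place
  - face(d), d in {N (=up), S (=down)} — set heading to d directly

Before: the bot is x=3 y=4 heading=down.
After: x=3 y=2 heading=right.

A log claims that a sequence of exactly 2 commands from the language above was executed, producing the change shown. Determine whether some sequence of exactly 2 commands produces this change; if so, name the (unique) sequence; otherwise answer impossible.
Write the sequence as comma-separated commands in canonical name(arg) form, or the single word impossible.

move(2), turn(left)

key: order matters: swapping move(2) and turn(left) lands elsewhere
t0: x=3 y=4 heading=down
1. move(2) → x=3 y=2 heading=down
2. turn(left) → x=3 y=2 heading=right
uniquely the one of 25 2-step routes that fits.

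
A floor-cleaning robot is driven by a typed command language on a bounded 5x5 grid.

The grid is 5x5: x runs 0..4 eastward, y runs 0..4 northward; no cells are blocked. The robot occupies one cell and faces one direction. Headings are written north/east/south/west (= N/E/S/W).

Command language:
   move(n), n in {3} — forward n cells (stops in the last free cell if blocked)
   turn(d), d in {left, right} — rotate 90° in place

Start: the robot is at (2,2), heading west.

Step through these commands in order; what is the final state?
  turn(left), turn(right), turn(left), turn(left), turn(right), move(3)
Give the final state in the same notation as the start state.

at (2,0), heading south

start: at (2,2), heading west
step 1 (turn(left)): at (2,2), heading south
step 2 (turn(right)): at (2,2), heading west
step 3 (turn(left)): at (2,2), heading south
step 4 (turn(left)): at (2,2), heading east
step 5 (turn(right)): at (2,2), heading south
step 6 (move(3)): at (2,0), heading south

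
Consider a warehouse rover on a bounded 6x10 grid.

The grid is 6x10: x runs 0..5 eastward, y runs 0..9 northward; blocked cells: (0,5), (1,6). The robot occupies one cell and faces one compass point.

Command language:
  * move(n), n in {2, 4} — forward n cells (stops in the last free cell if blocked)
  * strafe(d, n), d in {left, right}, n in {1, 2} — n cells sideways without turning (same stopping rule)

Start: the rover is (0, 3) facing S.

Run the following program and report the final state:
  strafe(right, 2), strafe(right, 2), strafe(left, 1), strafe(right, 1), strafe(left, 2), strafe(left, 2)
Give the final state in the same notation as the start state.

(4, 3) facing S

t0: (0, 3) facing S
[1] after strafe(right, 2): (0, 3) facing S
[2] after strafe(right, 2): (0, 3) facing S
[3] after strafe(left, 1): (1, 3) facing S
[4] after strafe(right, 1): (0, 3) facing S
[5] after strafe(left, 2): (2, 3) facing S
[6] after strafe(left, 2): (4, 3) facing S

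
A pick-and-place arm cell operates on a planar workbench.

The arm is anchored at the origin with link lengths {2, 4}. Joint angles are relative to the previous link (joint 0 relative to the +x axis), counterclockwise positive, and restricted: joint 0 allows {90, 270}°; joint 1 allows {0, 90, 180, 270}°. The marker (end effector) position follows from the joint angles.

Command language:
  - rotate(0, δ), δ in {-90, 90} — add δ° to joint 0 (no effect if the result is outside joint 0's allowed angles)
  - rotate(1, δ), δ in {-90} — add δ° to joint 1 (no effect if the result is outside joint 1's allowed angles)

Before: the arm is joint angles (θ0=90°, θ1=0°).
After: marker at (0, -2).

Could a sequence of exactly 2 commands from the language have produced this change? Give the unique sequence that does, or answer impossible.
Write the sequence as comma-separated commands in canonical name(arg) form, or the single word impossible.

rotate(1, -90), rotate(1, -90)

from: joint angles (θ0=90°, θ1=0°)
t=1 rotate(1, -90) ⇒ joint angles (θ0=90°, θ1=270°)
t=2 rotate(1, -90) ⇒ joint angles (θ0=90°, θ1=180°)
all 9 alternatives checked — unique.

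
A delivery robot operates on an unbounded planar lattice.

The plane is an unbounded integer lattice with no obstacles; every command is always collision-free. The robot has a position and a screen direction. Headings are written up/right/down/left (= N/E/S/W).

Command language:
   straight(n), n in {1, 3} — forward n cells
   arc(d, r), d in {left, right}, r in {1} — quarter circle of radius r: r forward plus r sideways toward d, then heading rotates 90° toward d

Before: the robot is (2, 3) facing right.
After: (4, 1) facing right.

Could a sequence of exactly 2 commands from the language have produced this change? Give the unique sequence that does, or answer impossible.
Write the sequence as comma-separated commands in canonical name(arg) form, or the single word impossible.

arc(right, 1), arc(left, 1)

key: running arc(left, 1) before arc(right, 1) would end elsewhere — order is forced
start: (2, 3) facing right
t=1 arc(right, 1) ⇒ (3, 2) facing down
t=2 arc(left, 1) ⇒ (4, 1) facing right
no rival 2-sequence matches.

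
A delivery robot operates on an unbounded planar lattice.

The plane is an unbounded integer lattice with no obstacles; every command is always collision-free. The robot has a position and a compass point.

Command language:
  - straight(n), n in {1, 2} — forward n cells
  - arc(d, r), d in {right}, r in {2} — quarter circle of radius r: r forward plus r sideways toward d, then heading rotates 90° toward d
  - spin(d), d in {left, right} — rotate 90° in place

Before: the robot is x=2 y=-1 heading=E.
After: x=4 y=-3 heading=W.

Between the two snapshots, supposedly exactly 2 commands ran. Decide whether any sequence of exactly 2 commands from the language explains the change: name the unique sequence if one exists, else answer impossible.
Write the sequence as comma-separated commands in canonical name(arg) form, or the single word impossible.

arc(right, 2), spin(right)

key: running spin(right) before arc(right, 2) would end elsewhere — order is forced
t0: x=2 y=-1 heading=E
step 1 (arc(right, 2)): x=4 y=-3 heading=S
step 2 (spin(right)): x=4 y=-3 heading=W
uniquely the one of 25 2-step routes that fits.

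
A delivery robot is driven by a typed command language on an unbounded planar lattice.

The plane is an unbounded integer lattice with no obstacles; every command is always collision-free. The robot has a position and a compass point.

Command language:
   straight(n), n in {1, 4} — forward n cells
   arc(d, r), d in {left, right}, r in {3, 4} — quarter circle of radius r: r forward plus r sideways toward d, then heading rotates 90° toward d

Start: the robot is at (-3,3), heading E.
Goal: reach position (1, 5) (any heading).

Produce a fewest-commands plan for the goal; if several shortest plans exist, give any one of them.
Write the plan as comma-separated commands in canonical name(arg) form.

initial: at (-3,3), heading E
[1] after arc(left, 4): at (1,7), heading N
[2] after arc(left, 4): at (-3,11), heading W
[3] after arc(left, 3): at (-6,8), heading S
[4] after arc(left, 3): at (-3,5), heading E
[5] after straight(4): at (1,5), heading E
shorter routes all fall short; 5 is best.

arc(left, 4), arc(left, 4), arc(left, 3), arc(left, 3), straight(4)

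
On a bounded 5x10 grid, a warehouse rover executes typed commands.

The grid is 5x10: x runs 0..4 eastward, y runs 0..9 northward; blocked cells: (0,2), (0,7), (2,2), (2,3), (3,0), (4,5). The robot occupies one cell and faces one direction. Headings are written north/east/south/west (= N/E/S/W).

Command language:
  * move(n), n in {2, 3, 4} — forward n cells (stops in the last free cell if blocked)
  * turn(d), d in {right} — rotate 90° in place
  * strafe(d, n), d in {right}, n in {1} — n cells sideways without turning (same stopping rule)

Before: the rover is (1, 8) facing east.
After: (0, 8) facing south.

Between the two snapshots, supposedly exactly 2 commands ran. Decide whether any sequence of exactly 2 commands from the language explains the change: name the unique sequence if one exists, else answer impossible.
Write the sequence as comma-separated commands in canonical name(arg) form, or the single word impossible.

key: position moved to (0,8) AND the heading swung to S — translation plus rotation needed
from: (1, 8) facing east
1. turn(right) → (1, 8) facing south
2. strafe(right, 1) → (0, 8) facing south
no other 2-command option fits: unique.

turn(right), strafe(right, 1)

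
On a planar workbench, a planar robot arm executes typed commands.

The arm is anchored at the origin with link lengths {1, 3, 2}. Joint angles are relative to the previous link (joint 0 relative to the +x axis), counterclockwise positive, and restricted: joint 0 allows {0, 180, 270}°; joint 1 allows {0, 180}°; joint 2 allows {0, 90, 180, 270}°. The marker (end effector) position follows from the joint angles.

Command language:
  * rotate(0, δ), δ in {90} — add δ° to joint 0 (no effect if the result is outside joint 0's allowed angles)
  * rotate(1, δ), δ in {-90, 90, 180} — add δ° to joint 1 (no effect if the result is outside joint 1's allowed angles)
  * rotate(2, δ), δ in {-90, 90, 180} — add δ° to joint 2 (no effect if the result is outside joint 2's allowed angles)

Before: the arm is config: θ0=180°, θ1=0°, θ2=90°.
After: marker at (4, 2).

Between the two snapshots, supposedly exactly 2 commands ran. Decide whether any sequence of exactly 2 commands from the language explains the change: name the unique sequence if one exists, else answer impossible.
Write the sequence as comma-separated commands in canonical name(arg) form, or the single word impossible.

start: config: θ0=180°, θ1=0°, θ2=90°
1. rotate(0, 90) → config: θ0=270°, θ1=0°, θ2=90°
2. rotate(0, 90) → config: θ0=0°, θ1=0°, θ2=90°
no rival 2-sequence matches.

rotate(0, 90), rotate(0, 90)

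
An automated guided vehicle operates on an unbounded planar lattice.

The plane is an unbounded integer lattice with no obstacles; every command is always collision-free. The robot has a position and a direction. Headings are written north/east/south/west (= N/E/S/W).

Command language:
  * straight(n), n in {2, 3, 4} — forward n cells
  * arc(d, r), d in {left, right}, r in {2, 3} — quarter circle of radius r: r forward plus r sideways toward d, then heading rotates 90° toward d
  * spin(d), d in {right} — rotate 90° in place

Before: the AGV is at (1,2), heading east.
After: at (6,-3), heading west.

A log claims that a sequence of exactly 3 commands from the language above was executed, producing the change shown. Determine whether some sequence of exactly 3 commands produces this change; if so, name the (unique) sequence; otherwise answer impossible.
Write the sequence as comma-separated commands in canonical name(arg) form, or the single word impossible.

key: cell and facing (now W) both changed — the 3 commands mix motion and turning
initial: at (1,2), heading east
[1] after straight(4): at (5,2), heading east
[2] after arc(right, 3): at (8,-1), heading south
[3] after arc(right, 2): at (6,-3), heading west
uniquely the one of 512 3-step routes that fits.

straight(4), arc(right, 3), arc(right, 2)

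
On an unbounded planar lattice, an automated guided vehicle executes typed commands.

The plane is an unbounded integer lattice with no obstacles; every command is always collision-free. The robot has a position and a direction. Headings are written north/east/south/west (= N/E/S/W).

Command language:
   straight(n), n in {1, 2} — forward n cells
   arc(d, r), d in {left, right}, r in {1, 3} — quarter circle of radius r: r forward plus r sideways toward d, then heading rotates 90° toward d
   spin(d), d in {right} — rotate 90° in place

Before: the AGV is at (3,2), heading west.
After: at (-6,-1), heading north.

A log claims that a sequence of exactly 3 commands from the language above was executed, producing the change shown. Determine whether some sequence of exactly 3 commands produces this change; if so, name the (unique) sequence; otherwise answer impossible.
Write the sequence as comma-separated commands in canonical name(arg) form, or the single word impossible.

arc(left, 3), arc(right, 3), arc(right, 3)

key: running arc(right, 3) before arc(left, 3) would end elsewhere — order is forced
t0: at (3,2), heading west
1. arc(left, 3) → at (0,-1), heading south
2. arc(right, 3) → at (-3,-4), heading west
3. arc(right, 3) → at (-6,-1), heading north
no other 3-command option fits: unique.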